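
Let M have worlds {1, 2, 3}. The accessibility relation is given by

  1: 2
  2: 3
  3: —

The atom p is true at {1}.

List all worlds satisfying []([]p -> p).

1: successors {2}; []p -> p there: 2:T. ✓
2: successors {3}; []p -> p there: 3:F. ✗
3: no successors, so []([]p -> p) holds vacuously. ✓

{1, 3}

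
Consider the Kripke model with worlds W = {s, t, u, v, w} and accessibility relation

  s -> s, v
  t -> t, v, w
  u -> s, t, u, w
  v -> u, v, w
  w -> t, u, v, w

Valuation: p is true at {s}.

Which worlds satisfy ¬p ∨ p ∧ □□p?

s: ¬p is F, p ∧ □□p is F. ✗
t: ¬p is T, p ∧ □□p is F. ✓
u: ¬p is T, p ∧ □□p is F. ✓
v: ¬p is T, p ∧ □□p is F. ✓
w: ¬p is T, p ∧ □□p is F. ✓

{t, u, v, w}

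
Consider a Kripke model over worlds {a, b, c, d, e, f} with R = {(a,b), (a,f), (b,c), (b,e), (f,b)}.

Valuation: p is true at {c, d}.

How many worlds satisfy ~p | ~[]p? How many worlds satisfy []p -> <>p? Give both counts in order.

4 and 3

For ~p | ~[]p:
a: ~p is T, ~[]p is T. ✓
b: ~p is T, ~[]p is T. ✓
c: ~p is F, ~[]p is F. ✗
d: ~p is F, ~[]p is F. ✗
e: ~p is T, ~[]p is F. ✓
f: ~p is T, ~[]p is T. ✓
— 4 worlds.
For []p -> <>p:
a: []p is F, <>p is F. ✓
b: []p is F, <>p is T. ✓
c: []p is T, <>p is F. ✗
d: []p is T, <>p is F. ✗
e: []p is T, <>p is F. ✗
f: []p is F, <>p is F. ✓
— 3 worlds.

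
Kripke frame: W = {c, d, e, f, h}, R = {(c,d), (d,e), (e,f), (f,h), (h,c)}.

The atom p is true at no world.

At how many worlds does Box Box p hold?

c: successors {d}; Box p there: d:F. ✗
d: successors {e}; Box p there: e:F. ✗
e: successors {f}; Box p there: f:F. ✗
f: successors {h}; Box p there: h:F. ✗
h: successors {c}; Box p there: c:F. ✗
Satisfying worlds: ∅.

0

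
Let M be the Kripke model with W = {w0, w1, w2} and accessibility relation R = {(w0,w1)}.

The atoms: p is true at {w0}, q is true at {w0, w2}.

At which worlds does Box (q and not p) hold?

w0: successors {w1}; q and not p there: w1:F. ✗
w1: no successors, so Box (q and not p) holds vacuously. ✓
w2: no successors, so Box (q and not p) holds vacuously. ✓

{w1, w2}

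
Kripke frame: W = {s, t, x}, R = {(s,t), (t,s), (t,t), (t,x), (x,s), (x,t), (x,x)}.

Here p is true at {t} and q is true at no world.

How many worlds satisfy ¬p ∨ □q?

2

s: ¬p is T, □q is F. ✓
t: ¬p is F, □q is F. ✗
x: ¬p is T, □q is F. ✓
Satisfying worlds: {s, x}.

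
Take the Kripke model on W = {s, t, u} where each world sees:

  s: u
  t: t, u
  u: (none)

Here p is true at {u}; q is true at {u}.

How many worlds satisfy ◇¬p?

1

s: successors {u}; ¬p there: u:F. ✗
t: successors {t, u}; ¬p there: t:T, u:F. ✓
u: no successors, so ◇¬p fails. ✗
Satisfying worlds: {t}.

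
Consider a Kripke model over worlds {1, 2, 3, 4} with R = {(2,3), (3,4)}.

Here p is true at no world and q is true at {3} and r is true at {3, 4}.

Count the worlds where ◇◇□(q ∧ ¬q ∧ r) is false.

1: no successors, so ◇◇□(q ∧ ¬q ∧ r) fails. ✗
2: successors {3}; ◇□(q ∧ ¬q ∧ r) there: 3:T. ✓
3: successors {4}; ◇□(q ∧ ¬q ∧ r) there: 4:F. ✗
4: no successors, so ◇◇□(q ∧ ¬q ∧ r) fails. ✗
Satisfying worlds: {2}.
So ◇◇□(q ∧ ¬q ∧ r) fails at the other 3 worlds.

3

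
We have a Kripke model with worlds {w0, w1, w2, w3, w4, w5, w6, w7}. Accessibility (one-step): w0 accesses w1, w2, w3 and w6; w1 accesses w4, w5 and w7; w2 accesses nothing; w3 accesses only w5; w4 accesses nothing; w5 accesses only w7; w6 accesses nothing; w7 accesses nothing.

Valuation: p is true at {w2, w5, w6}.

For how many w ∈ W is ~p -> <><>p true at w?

w0: ~p is T, <><>p is T. ✓
w1: ~p is T, <><>p is F. ✗
w2: ~p is F, <><>p is F. ✓
w3: ~p is T, <><>p is F. ✗
w4: ~p is T, <><>p is F. ✗
w5: ~p is F, <><>p is F. ✓
w6: ~p is F, <><>p is F. ✓
w7: ~p is T, <><>p is F. ✗
Satisfying worlds: {w0, w2, w5, w6}.

4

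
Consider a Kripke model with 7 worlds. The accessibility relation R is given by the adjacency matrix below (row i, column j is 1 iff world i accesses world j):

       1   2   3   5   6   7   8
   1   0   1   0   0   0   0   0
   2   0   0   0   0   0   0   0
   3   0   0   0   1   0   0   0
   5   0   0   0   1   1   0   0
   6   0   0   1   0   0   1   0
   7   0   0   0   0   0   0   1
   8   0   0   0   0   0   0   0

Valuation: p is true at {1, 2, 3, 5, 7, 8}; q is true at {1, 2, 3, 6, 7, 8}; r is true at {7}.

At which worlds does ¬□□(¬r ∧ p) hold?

{3, 5}

1: □□(¬r ∧ p) is T. ✗
2: □□(¬r ∧ p) is T. ✗
3: □□(¬r ∧ p) is F. ✓
5: □□(¬r ∧ p) is F. ✓
6: □□(¬r ∧ p) is T. ✗
7: □□(¬r ∧ p) is T. ✗
8: □□(¬r ∧ p) is T. ✗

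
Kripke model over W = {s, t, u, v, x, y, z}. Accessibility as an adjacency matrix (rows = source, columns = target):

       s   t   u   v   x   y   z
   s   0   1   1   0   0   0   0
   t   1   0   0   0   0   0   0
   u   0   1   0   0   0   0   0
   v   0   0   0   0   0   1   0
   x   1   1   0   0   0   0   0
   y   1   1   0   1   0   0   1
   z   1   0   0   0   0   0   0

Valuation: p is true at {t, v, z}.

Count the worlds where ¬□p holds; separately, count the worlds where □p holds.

For ¬□p:
s: □p is F. ✓
t: □p is F. ✓
u: □p is T. ✗
v: □p is F. ✓
x: □p is F. ✓
y: □p is F. ✓
z: □p is F. ✓
— 6 worlds.
For □p:
s: successors {t, u}; p there: t:T, u:F. ✗
t: successors {s}; p there: s:F. ✗
u: successors {t}; p there: t:T. ✓
v: successors {y}; p there: y:F. ✗
x: successors {s, t}; p there: s:F, t:T. ✗
y: successors {s, t, v, z}; p there: s:F, t:T, v:T, z:T. ✗
z: successors {s}; p there: s:F. ✗
— 1 world.

6 and 1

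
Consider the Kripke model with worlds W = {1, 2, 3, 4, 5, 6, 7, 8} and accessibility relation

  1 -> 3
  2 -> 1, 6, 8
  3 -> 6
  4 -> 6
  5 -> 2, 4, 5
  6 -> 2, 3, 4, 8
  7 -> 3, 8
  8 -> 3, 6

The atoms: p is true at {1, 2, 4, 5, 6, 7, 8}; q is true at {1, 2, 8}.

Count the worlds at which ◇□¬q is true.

1: successors {3}; □¬q there: 3:T. ✓
2: successors {1, 6, 8}; □¬q there: 1:T, 6:F, 8:T. ✓
3: successors {6}; □¬q there: 6:F. ✗
4: successors {6}; □¬q there: 6:F. ✗
5: successors {2, 4, 5}; □¬q there: 2:F, 4:T, 5:F. ✓
6: successors {2, 3, 4, 8}; □¬q there: 2:F, 3:T, 4:T, 8:T. ✓
7: successors {3, 8}; □¬q there: 3:T, 8:T. ✓
8: successors {3, 6}; □¬q there: 3:T, 6:F. ✓
Satisfying worlds: {1, 2, 5, 6, 7, 8}.

6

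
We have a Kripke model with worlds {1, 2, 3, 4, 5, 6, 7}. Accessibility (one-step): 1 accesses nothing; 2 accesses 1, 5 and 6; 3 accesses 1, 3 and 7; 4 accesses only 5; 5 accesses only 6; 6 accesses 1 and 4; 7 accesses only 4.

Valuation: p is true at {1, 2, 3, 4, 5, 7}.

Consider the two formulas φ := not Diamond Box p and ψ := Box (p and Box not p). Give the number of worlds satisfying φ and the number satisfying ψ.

2 and 2

For not Diamond Box p:
1: Diamond Box p is F. ✓
2: Diamond Box p is T. ✗
3: Diamond Box p is T. ✗
4: Diamond Box p is F. ✓
5: Diamond Box p is T. ✗
6: Diamond Box p is T. ✗
7: Diamond Box p is T. ✗
— 2 worlds.
For Box (p and Box not p):
1: no successors, so Box (p and Box not p) holds vacuously. ✓
2: successors {1, 5, 6}; p and Box not p there: 1:T, 5:T, 6:F. ✗
3: successors {1, 3, 7}; p and Box not p there: 1:T, 3:F, 7:F. ✗
4: successors {5}; p and Box not p there: 5:T. ✓
5: successors {6}; p and Box not p there: 6:F. ✗
6: successors {1, 4}; p and Box not p there: 1:T, 4:F. ✗
7: successors {4}; p and Box not p there: 4:F. ✗
— 2 worlds.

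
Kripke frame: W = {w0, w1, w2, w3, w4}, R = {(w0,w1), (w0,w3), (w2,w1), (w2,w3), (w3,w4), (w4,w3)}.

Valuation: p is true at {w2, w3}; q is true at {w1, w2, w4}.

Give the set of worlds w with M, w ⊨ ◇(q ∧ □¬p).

{w0, w2}

w0: successors {w1, w3}; q ∧ □¬p there: w1:T, w3:F. ✓
w1: no successors, so ◇(q ∧ □¬p) fails. ✗
w2: successors {w1, w3}; q ∧ □¬p there: w1:T, w3:F. ✓
w3: successors {w4}; q ∧ □¬p there: w4:F. ✗
w4: successors {w3}; q ∧ □¬p there: w3:F. ✗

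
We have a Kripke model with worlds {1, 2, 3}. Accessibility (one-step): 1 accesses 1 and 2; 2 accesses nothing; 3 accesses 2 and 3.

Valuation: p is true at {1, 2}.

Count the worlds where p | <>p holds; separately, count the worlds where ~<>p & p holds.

3 and 1

For p | <>p:
1: p is T, <>p is T. ✓
2: p is T, <>p is F. ✓
3: p is F, <>p is T. ✓
— 3 worlds.
For ~<>p & p:
1: ~<>p is F, p is T. ✗
2: ~<>p is T, p is T. ✓
3: ~<>p is F, p is F. ✗
— 1 world.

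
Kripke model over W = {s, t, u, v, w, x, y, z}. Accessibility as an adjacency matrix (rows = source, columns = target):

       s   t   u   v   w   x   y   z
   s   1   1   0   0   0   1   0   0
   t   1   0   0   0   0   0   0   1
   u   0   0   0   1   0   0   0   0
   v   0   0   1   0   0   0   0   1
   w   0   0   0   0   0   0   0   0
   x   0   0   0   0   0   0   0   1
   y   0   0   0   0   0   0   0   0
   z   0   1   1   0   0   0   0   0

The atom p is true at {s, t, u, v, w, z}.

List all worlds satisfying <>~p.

s: successors {s, t, x}; ~p there: s:F, t:F, x:T. ✓
t: successors {s, z}; ~p there: s:F, z:F. ✗
u: successors {v}; ~p there: v:F. ✗
v: successors {u, z}; ~p there: u:F, z:F. ✗
w: no successors, so <>~p fails. ✗
x: successors {z}; ~p there: z:F. ✗
y: no successors, so <>~p fails. ✗
z: successors {t, u}; ~p there: t:F, u:F. ✗

{s}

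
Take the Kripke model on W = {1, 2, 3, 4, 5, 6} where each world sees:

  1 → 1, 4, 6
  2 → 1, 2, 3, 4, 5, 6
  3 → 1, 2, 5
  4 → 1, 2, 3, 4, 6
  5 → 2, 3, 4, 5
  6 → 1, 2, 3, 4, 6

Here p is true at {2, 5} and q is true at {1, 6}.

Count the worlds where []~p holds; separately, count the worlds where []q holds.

For []~p:
1: successors {1, 4, 6}; ~p there: 1:T, 4:T, 6:T. ✓
2: successors {1, 2, 3, 4, 5, 6}; ~p there: 1:T, 2:F, 3:T, 4:T, 5:F, 6:T. ✗
3: successors {1, 2, 5}; ~p there: 1:T, 2:F, 5:F. ✗
4: successors {1, 2, 3, 4, 6}; ~p there: 1:T, 2:F, 3:T, 4:T, 6:T. ✗
5: successors {2, 3, 4, 5}; ~p there: 2:F, 3:T, 4:T, 5:F. ✗
6: successors {1, 2, 3, 4, 6}; ~p there: 1:T, 2:F, 3:T, 4:T, 6:T. ✗
— 1 world.
For []q:
1: successors {1, 4, 6}; q there: 1:T, 4:F, 6:T. ✗
2: successors {1, 2, 3, 4, 5, 6}; q there: 1:T, 2:F, 3:F, 4:F, 5:F, 6:T. ✗
3: successors {1, 2, 5}; q there: 1:T, 2:F, 5:F. ✗
4: successors {1, 2, 3, 4, 6}; q there: 1:T, 2:F, 3:F, 4:F, 6:T. ✗
5: successors {2, 3, 4, 5}; q there: 2:F, 3:F, 4:F, 5:F. ✗
6: successors {1, 2, 3, 4, 6}; q there: 1:T, 2:F, 3:F, 4:F, 6:T. ✗
— 0 worlds.

1 and 0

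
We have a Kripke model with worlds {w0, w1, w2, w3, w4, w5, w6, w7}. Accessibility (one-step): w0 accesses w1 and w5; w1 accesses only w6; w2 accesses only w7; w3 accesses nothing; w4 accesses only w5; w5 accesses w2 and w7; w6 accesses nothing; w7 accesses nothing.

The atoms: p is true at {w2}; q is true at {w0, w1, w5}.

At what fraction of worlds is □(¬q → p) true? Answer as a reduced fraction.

5/8

w0: successors {w1, w5}; ¬q → p there: w1:T, w5:T. ✓
w1: successors {w6}; ¬q → p there: w6:F. ✗
w2: successors {w7}; ¬q → p there: w7:F. ✗
w3: no successors, so □(¬q → p) holds vacuously. ✓
w4: successors {w5}; ¬q → p there: w5:T. ✓
w5: successors {w2, w7}; ¬q → p there: w2:T, w7:F. ✗
w6: no successors, so □(¬q → p) holds vacuously. ✓
w7: no successors, so □(¬q → p) holds vacuously. ✓
That's 5 of 8 worlds, so 5/8.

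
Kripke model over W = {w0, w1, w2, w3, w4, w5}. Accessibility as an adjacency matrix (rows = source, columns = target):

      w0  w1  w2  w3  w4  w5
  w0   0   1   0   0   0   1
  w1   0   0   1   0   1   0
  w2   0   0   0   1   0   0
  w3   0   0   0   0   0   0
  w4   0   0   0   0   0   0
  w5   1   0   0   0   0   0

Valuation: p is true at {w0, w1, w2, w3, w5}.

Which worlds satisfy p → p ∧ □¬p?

w0: p is T, p ∧ □¬p is F. ✗
w1: p is T, p ∧ □¬p is F. ✗
w2: p is T, p ∧ □¬p is F. ✗
w3: p is T, p ∧ □¬p is T. ✓
w4: p is F, p ∧ □¬p is F. ✓
w5: p is T, p ∧ □¬p is F. ✗

{w3, w4}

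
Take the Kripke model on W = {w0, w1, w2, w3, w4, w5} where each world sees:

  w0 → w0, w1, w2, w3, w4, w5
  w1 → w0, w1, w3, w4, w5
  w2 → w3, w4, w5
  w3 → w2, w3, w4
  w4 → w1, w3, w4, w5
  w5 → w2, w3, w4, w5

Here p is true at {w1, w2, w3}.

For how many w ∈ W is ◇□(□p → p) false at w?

w0: successors {w0, w1, w2, w3, w4, w5}; □(□p → p) there: w0:T, w1:T, w2:T, w3:T, w4:T, w5:T. ✓
w1: successors {w0, w1, w3, w4, w5}; □(□p → p) there: w0:T, w1:T, w3:T, w4:T, w5:T. ✓
w2: successors {w3, w4, w5}; □(□p → p) there: w3:T, w4:T, w5:T. ✓
w3: successors {w2, w3, w4}; □(□p → p) there: w2:T, w3:T, w4:T. ✓
w4: successors {w1, w3, w4, w5}; □(□p → p) there: w1:T, w3:T, w4:T, w5:T. ✓
w5: successors {w2, w3, w4, w5}; □(□p → p) there: w2:T, w3:T, w4:T, w5:T. ✓
Satisfying worlds: {w0, w1, w2, w3, w4, w5}.
So ◇□(□p → p) fails at the other 0 worlds.

0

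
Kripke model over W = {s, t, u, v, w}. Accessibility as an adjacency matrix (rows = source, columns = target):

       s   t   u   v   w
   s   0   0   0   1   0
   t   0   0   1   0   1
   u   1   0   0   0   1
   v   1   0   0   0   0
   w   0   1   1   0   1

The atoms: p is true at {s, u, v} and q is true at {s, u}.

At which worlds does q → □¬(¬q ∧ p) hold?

s: q is T, □¬(¬q ∧ p) is F. ✗
t: q is F, □¬(¬q ∧ p) is T. ✓
u: q is T, □¬(¬q ∧ p) is T. ✓
v: q is F, □¬(¬q ∧ p) is T. ✓
w: q is F, □¬(¬q ∧ p) is T. ✓

{t, u, v, w}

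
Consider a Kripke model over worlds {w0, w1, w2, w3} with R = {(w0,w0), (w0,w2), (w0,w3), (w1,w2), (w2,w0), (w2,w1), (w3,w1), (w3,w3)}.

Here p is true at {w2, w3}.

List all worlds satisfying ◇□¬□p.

{w0, w2, w3}

w0: successors {w0, w2, w3}; □¬□p there: w0:T, w2:F, w3:F. ✓
w1: successors {w2}; □¬□p there: w2:F. ✗
w2: successors {w0, w1}; □¬□p there: w0:T, w1:T. ✓
w3: successors {w1, w3}; □¬□p there: w1:T, w3:F. ✓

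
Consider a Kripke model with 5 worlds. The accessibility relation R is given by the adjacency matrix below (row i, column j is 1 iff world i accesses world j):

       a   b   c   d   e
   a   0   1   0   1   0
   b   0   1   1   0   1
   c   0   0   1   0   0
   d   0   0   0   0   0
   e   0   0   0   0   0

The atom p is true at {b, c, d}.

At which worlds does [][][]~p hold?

a: successors {b, d}; [][]~p there: b:F, d:T. ✗
b: successors {b, c, e}; [][]~p there: b:F, c:F, e:T. ✗
c: successors {c}; [][]~p there: c:F. ✗
d: no successors, so [][][]~p holds vacuously. ✓
e: no successors, so [][][]~p holds vacuously. ✓

{d, e}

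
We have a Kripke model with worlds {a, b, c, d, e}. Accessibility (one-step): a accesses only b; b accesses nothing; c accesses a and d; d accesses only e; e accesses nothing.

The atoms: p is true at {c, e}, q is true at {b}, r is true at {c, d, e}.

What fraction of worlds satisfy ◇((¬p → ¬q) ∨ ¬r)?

3/5

a: successors {b}; (¬p → ¬q) ∨ ¬r there: b:T. ✓
b: no successors, so ◇((¬p → ¬q) ∨ ¬r) fails. ✗
c: successors {a, d}; (¬p → ¬q) ∨ ¬r there: a:T, d:T. ✓
d: successors {e}; (¬p → ¬q) ∨ ¬r there: e:T. ✓
e: no successors, so ◇((¬p → ¬q) ∨ ¬r) fails. ✗
That's 3 of 5 worlds, so 3/5.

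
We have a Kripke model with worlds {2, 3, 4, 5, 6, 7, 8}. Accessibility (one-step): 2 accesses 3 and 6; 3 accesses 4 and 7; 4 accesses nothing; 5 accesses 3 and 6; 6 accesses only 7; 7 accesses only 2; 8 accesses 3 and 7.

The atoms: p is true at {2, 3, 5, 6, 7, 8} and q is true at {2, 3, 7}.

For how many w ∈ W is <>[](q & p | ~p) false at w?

2: successors {3, 6}; [](q & p | ~p) there: 3:T, 6:T. ✓
3: successors {4, 7}; [](q & p | ~p) there: 4:T, 7:T. ✓
4: no successors, so <>[](q & p | ~p) fails. ✗
5: successors {3, 6}; [](q & p | ~p) there: 3:T, 6:T. ✓
6: successors {7}; [](q & p | ~p) there: 7:T. ✓
7: successors {2}; [](q & p | ~p) there: 2:F. ✗
8: successors {3, 7}; [](q & p | ~p) there: 3:T, 7:T. ✓
Satisfying worlds: {2, 3, 5, 6, 8}.
So <>[](q & p | ~p) fails at the other 2 worlds.

2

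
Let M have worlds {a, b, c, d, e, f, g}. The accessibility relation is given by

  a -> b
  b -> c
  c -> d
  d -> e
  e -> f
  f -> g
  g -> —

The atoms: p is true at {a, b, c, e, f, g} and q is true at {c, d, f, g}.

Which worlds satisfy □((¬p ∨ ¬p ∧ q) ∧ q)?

{c, g}

a: successors {b}; (¬p ∨ ¬p ∧ q) ∧ q there: b:F. ✗
b: successors {c}; (¬p ∨ ¬p ∧ q) ∧ q there: c:F. ✗
c: successors {d}; (¬p ∨ ¬p ∧ q) ∧ q there: d:T. ✓
d: successors {e}; (¬p ∨ ¬p ∧ q) ∧ q there: e:F. ✗
e: successors {f}; (¬p ∨ ¬p ∧ q) ∧ q there: f:F. ✗
f: successors {g}; (¬p ∨ ¬p ∧ q) ∧ q there: g:F. ✗
g: no successors, so □((¬p ∨ ¬p ∧ q) ∧ q) holds vacuously. ✓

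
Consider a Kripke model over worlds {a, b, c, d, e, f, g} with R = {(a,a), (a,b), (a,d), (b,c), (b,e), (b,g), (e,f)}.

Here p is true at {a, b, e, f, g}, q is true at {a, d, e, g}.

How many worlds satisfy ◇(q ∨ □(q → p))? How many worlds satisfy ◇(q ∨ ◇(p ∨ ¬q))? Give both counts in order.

For ◇(q ∨ □(q → p)):
a: successors {a, b, d}; q ∨ □(q → p) there: a:T, b:T, d:T. ✓
b: successors {c, e, g}; q ∨ □(q → p) there: c:T, e:T, g:T. ✓
c: no successors, so ◇(q ∨ □(q → p)) fails. ✗
d: no successors, so ◇(q ∨ □(q → p)) fails. ✗
e: successors {f}; q ∨ □(q → p) there: f:T. ✓
f: no successors, so ◇(q ∨ □(q → p)) fails. ✗
g: no successors, so ◇(q ∨ □(q → p)) fails. ✗
— 3 worlds.
For ◇(q ∨ ◇(p ∨ ¬q)):
a: successors {a, b, d}; q ∨ ◇(p ∨ ¬q) there: a:T, b:T, d:T. ✓
b: successors {c, e, g}; q ∨ ◇(p ∨ ¬q) there: c:F, e:T, g:T. ✓
c: no successors, so ◇(q ∨ ◇(p ∨ ¬q)) fails. ✗
d: no successors, so ◇(q ∨ ◇(p ∨ ¬q)) fails. ✗
e: successors {f}; q ∨ ◇(p ∨ ¬q) there: f:F. ✗
f: no successors, so ◇(q ∨ ◇(p ∨ ¬q)) fails. ✗
g: no successors, so ◇(q ∨ ◇(p ∨ ¬q)) fails. ✗
— 2 worlds.

3 and 2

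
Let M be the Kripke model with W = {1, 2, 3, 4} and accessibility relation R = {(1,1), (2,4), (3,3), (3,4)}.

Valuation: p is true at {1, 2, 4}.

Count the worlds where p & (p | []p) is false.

1

1: p is T, p | []p is T. ✓
2: p is T, p | []p is T. ✓
3: p is F, p | []p is F. ✗
4: p is T, p | []p is T. ✓
Satisfying worlds: {1, 2, 4}.
So p & (p | []p) fails at the other 1 world.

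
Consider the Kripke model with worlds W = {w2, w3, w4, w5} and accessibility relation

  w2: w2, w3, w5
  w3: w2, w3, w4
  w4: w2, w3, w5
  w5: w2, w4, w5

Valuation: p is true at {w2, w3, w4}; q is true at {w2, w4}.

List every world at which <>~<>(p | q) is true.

∅

w2: successors {w2, w3, w5}; ~<>(p | q) there: w2:F, w3:F, w5:F. ✗
w3: successors {w2, w3, w4}; ~<>(p | q) there: w2:F, w3:F, w4:F. ✗
w4: successors {w2, w3, w5}; ~<>(p | q) there: w2:F, w3:F, w5:F. ✗
w5: successors {w2, w4, w5}; ~<>(p | q) there: w2:F, w4:F, w5:F. ✗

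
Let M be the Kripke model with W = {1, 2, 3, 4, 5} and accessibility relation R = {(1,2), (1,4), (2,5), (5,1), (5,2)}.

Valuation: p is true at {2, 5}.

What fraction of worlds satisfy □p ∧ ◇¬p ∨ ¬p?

1: □p ∧ ◇¬p is F, ¬p is T. ✓
2: □p ∧ ◇¬p is F, ¬p is F. ✗
3: □p ∧ ◇¬p is F, ¬p is T. ✓
4: □p ∧ ◇¬p is F, ¬p is T. ✓
5: □p ∧ ◇¬p is F, ¬p is F. ✗
That's 3 of 5 worlds, so 3/5.

3/5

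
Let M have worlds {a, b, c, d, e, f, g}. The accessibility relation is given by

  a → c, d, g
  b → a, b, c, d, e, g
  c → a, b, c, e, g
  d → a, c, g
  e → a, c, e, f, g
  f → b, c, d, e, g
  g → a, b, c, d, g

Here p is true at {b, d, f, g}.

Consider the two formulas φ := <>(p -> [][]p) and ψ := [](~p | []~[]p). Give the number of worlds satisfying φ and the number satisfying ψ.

For <>(p -> [][]p):
a: successors {c, d, g}; p -> [][]p there: c:T, d:F, g:F. ✓
b: successors {a, b, c, d, e, g}; p -> [][]p there: a:T, b:F, c:T, d:F, e:T, g:F. ✓
c: successors {a, b, c, e, g}; p -> [][]p there: a:T, b:F, c:T, e:T, g:F. ✓
d: successors {a, c, g}; p -> [][]p there: a:T, c:T, g:F. ✓
e: successors {a, c, e, f, g}; p -> [][]p there: a:T, c:T, e:T, f:F, g:F. ✓
f: successors {b, c, d, e, g}; p -> [][]p there: b:F, c:T, d:F, e:T, g:F. ✓
g: successors {a, b, c, d, g}; p -> [][]p there: a:T, b:F, c:T, d:F, g:F. ✓
— 7 worlds.
For [](~p | []~[]p):
a: successors {c, d, g}; ~p | []~[]p there: c:T, d:T, g:T. ✓
b: successors {a, b, c, d, e, g}; ~p | []~[]p there: a:T, b:T, c:T, d:T, e:T, g:T. ✓
c: successors {a, b, c, e, g}; ~p | []~[]p there: a:T, b:T, c:T, e:T, g:T. ✓
d: successors {a, c, g}; ~p | []~[]p there: a:T, c:T, g:T. ✓
e: successors {a, c, e, f, g}; ~p | []~[]p there: a:T, c:T, e:T, f:T, g:T. ✓
f: successors {b, c, d, e, g}; ~p | []~[]p there: b:T, c:T, d:T, e:T, g:T. ✓
g: successors {a, b, c, d, g}; ~p | []~[]p there: a:T, b:T, c:T, d:T, g:T. ✓
— 7 worlds.

7 and 7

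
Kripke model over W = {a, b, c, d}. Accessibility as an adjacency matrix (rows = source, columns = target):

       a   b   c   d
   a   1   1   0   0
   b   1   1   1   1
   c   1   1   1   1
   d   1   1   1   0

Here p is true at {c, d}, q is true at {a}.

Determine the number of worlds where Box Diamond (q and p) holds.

a: successors {a, b}; Diamond (q and p) there: a:F, b:F. ✗
b: successors {a, b, c, d}; Diamond (q and p) there: a:F, b:F, c:F, d:F. ✗
c: successors {a, b, c, d}; Diamond (q and p) there: a:F, b:F, c:F, d:F. ✗
d: successors {a, b, c}; Diamond (q and p) there: a:F, b:F, c:F. ✗
Satisfying worlds: ∅.

0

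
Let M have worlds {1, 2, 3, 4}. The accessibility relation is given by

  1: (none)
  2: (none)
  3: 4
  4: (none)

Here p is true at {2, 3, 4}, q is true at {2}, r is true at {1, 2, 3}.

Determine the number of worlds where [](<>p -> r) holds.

4

1: no successors, so [](<>p -> r) holds vacuously. ✓
2: no successors, so [](<>p -> r) holds vacuously. ✓
3: successors {4}; <>p -> r there: 4:T. ✓
4: no successors, so [](<>p -> r) holds vacuously. ✓
Satisfying worlds: {1, 2, 3, 4}.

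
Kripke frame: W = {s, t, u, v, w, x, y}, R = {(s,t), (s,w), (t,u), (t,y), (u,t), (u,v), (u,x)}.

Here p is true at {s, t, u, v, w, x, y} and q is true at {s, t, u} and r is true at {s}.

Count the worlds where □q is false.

s: successors {t, w}; q there: t:T, w:F. ✗
t: successors {u, y}; q there: u:T, y:F. ✗
u: successors {t, v, x}; q there: t:T, v:F, x:F. ✗
v: no successors, so □q holds vacuously. ✓
w: no successors, so □q holds vacuously. ✓
x: no successors, so □q holds vacuously. ✓
y: no successors, so □q holds vacuously. ✓
Satisfying worlds: {v, w, x, y}.
So □q fails at the other 3 worlds.

3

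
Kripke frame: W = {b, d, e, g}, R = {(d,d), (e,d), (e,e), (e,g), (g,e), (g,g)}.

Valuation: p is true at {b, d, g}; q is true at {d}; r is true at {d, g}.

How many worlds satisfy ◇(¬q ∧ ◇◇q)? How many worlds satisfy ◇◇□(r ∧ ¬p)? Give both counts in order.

2 and 0

For ◇(¬q ∧ ◇◇q):
b: no successors, so ◇(¬q ∧ ◇◇q) fails. ✗
d: successors {d}; ¬q ∧ ◇◇q there: d:F. ✗
e: successors {d, e, g}; ¬q ∧ ◇◇q there: d:F, e:T, g:T. ✓
g: successors {e, g}; ¬q ∧ ◇◇q there: e:T, g:T. ✓
— 2 worlds.
For ◇◇□(r ∧ ¬p):
b: no successors, so ◇◇□(r ∧ ¬p) fails. ✗
d: successors {d}; ◇□(r ∧ ¬p) there: d:F. ✗
e: successors {d, e, g}; ◇□(r ∧ ¬p) there: d:F, e:F, g:F. ✗
g: successors {e, g}; ◇□(r ∧ ¬p) there: e:F, g:F. ✗
— 0 worlds.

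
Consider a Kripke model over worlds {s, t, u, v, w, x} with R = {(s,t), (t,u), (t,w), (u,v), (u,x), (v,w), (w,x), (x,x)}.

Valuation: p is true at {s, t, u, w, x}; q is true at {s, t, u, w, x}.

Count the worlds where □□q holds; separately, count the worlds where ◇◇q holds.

For □□q:
s: successors {t}; □q there: t:T. ✓
t: successors {u, w}; □q there: u:F, w:T. ✗
u: successors {v, x}; □q there: v:T, x:T. ✓
v: successors {w}; □q there: w:T. ✓
w: successors {x}; □q there: x:T. ✓
x: successors {x}; □q there: x:T. ✓
— 5 worlds.
For ◇◇q:
s: successors {t}; ◇q there: t:T. ✓
t: successors {u, w}; ◇q there: u:T, w:T. ✓
u: successors {v, x}; ◇q there: v:T, x:T. ✓
v: successors {w}; ◇q there: w:T. ✓
w: successors {x}; ◇q there: x:T. ✓
x: successors {x}; ◇q there: x:T. ✓
— 6 worlds.

5 and 6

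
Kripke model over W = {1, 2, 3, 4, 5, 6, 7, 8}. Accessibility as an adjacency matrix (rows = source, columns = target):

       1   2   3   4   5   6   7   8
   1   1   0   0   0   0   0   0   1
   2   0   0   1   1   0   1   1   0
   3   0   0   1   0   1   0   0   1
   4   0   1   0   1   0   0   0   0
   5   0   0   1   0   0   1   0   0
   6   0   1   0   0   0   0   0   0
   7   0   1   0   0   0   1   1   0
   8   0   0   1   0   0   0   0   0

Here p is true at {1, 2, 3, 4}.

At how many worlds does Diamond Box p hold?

6

1: successors {1, 8}; Box p there: 1:F, 8:T. ✓
2: successors {3, 4, 6, 7}; Box p there: 3:F, 4:T, 6:T, 7:F. ✓
3: successors {3, 5, 8}; Box p there: 3:F, 5:F, 8:T. ✓
4: successors {2, 4}; Box p there: 2:F, 4:T. ✓
5: successors {3, 6}; Box p there: 3:F, 6:T. ✓
6: successors {2}; Box p there: 2:F. ✗
7: successors {2, 6, 7}; Box p there: 2:F, 6:T, 7:F. ✓
8: successors {3}; Box p there: 3:F. ✗
Satisfying worlds: {1, 2, 3, 4, 5, 7}.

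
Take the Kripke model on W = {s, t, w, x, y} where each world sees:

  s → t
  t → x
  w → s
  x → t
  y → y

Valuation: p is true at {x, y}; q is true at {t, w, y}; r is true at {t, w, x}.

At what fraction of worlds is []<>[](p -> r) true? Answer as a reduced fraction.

s: successors {t}; <>[](p -> r) there: t:T. ✓
t: successors {x}; <>[](p -> r) there: x:T. ✓
w: successors {s}; <>[](p -> r) there: s:T. ✓
x: successors {t}; <>[](p -> r) there: t:T. ✓
y: successors {y}; <>[](p -> r) there: y:F. ✗
That's 4 of 5 worlds, so 4/5.

4/5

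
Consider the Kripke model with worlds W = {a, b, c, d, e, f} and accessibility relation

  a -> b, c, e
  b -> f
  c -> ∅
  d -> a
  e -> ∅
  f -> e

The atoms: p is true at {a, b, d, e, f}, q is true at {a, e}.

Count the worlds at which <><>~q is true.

2

a: successors {b, c, e}; <>~q there: b:T, c:F, e:F. ✓
b: successors {f}; <>~q there: f:F. ✗
c: no successors, so <><>~q fails. ✗
d: successors {a}; <>~q there: a:T. ✓
e: no successors, so <><>~q fails. ✗
f: successors {e}; <>~q there: e:F. ✗
Satisfying worlds: {a, d}.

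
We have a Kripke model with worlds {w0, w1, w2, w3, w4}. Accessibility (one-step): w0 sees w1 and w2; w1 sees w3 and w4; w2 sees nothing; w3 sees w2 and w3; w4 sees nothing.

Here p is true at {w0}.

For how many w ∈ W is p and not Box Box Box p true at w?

w0: p is T, not Box Box Box p is T. ✓
w1: p is F, not Box Box Box p is T. ✗
w2: p is F, not Box Box Box p is F. ✗
w3: p is F, not Box Box Box p is T. ✗
w4: p is F, not Box Box Box p is F. ✗
Satisfying worlds: {w0}.

1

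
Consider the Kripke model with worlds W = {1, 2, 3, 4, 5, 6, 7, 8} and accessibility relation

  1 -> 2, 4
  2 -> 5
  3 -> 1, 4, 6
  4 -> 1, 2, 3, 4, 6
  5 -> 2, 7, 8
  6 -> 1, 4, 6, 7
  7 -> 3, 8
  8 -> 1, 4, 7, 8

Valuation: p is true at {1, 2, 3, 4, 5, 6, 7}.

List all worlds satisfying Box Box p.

1: successors {2, 4}; Box p there: 2:T, 4:T. ✓
2: successors {5}; Box p there: 5:F. ✗
3: successors {1, 4, 6}; Box p there: 1:T, 4:T, 6:T. ✓
4: successors {1, 2, 3, 4, 6}; Box p there: 1:T, 2:T, 3:T, 4:T, 6:T. ✓
5: successors {2, 7, 8}; Box p there: 2:T, 7:F, 8:F. ✗
6: successors {1, 4, 6, 7}; Box p there: 1:T, 4:T, 6:T, 7:F. ✗
7: successors {3, 8}; Box p there: 3:T, 8:F. ✗
8: successors {1, 4, 7, 8}; Box p there: 1:T, 4:T, 7:F, 8:F. ✗

{1, 3, 4}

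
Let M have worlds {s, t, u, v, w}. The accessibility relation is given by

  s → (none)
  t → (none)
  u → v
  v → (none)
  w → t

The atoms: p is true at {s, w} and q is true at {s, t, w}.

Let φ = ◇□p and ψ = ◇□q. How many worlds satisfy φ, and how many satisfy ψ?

For ◇□p:
s: no successors, so ◇□p fails. ✗
t: no successors, so ◇□p fails. ✗
u: successors {v}; □p there: v:T. ✓
v: no successors, so ◇□p fails. ✗
w: successors {t}; □p there: t:T. ✓
— 2 worlds.
For ◇□q:
s: no successors, so ◇□q fails. ✗
t: no successors, so ◇□q fails. ✗
u: successors {v}; □q there: v:T. ✓
v: no successors, so ◇□q fails. ✗
w: successors {t}; □q there: t:T. ✓
— 2 worlds.

2 and 2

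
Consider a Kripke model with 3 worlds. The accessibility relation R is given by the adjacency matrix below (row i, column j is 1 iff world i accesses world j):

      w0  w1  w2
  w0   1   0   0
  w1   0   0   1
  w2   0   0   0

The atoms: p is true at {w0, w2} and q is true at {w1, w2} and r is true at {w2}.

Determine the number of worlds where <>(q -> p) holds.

2

w0: successors {w0}; q -> p there: w0:T. ✓
w1: successors {w2}; q -> p there: w2:T. ✓
w2: no successors, so <>(q -> p) fails. ✗
Satisfying worlds: {w0, w1}.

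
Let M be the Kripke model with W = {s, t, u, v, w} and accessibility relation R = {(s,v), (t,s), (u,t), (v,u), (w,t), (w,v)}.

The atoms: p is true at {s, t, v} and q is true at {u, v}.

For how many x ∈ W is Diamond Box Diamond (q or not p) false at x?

2

s: successors {v}; Box Diamond (q or not p) there: v:F. ✗
t: successors {s}; Box Diamond (q or not p) there: s:T. ✓
u: successors {t}; Box Diamond (q or not p) there: t:T. ✓
v: successors {u}; Box Diamond (q or not p) there: u:F. ✗
w: successors {t, v}; Box Diamond (q or not p) there: t:T, v:F. ✓
Satisfying worlds: {t, u, w}.
So Diamond Box Diamond (q or not p) fails at the other 2 worlds.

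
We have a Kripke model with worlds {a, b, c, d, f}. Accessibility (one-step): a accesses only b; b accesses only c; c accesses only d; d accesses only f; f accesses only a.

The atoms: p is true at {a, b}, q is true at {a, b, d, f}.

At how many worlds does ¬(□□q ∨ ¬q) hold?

a: □□q ∨ ¬q is F. ✓
b: □□q ∨ ¬q is T. ✗
c: □□q ∨ ¬q is T. ✗
d: □□q ∨ ¬q is T. ✗
f: □□q ∨ ¬q is T. ✗
Satisfying worlds: {a}.

1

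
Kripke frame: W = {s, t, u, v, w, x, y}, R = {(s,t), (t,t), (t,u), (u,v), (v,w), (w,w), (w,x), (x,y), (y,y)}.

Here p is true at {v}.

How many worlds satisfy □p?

1

s: successors {t}; p there: t:F. ✗
t: successors {t, u}; p there: t:F, u:F. ✗
u: successors {v}; p there: v:T. ✓
v: successors {w}; p there: w:F. ✗
w: successors {w, x}; p there: w:F, x:F. ✗
x: successors {y}; p there: y:F. ✗
y: successors {y}; p there: y:F. ✗
Satisfying worlds: {u}.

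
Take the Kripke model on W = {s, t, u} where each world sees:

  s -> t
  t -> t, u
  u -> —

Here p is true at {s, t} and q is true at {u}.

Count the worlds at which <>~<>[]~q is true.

1

s: successors {t}; ~<>[]~q there: t:F. ✗
t: successors {t, u}; ~<>[]~q there: t:F, u:T. ✓
u: no successors, so <>~<>[]~q fails. ✗
Satisfying worlds: {t}.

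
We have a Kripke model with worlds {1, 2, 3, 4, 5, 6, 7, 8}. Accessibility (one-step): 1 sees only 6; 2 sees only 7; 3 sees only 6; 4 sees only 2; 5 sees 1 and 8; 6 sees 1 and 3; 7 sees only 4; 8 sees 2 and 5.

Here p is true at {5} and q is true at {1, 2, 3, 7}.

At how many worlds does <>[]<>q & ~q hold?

1: <>[]<>q is F, ~q is F. ✗
2: <>[]<>q is T, ~q is F. ✗
3: <>[]<>q is F, ~q is F. ✗
4: <>[]<>q is F, ~q is T. ✗
5: <>[]<>q is T, ~q is T. ✓
6: <>[]<>q is T, ~q is T. ✓
7: <>[]<>q is T, ~q is F. ✗
8: <>[]<>q is F, ~q is T. ✗
Satisfying worlds: {5, 6}.

2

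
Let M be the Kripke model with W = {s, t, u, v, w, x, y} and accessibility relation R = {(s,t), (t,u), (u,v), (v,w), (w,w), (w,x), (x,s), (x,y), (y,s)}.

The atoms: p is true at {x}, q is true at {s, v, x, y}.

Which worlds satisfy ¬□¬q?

{u, w, x, y}

s: □¬q is T. ✗
t: □¬q is T. ✗
u: □¬q is F. ✓
v: □¬q is T. ✗
w: □¬q is F. ✓
x: □¬q is F. ✓
y: □¬q is F. ✓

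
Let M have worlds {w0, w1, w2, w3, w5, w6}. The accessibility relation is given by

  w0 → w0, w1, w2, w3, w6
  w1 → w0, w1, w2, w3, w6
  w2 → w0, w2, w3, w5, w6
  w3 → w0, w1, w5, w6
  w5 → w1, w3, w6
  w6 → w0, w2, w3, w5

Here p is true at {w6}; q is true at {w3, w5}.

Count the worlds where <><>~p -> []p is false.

w0: <><>~p is T, []p is F. ✗
w1: <><>~p is T, []p is F. ✗
w2: <><>~p is T, []p is F. ✗
w3: <><>~p is T, []p is F. ✗
w5: <><>~p is T, []p is F. ✗
w6: <><>~p is T, []p is F. ✗
Satisfying worlds: ∅.
So <><>~p -> []p fails at the other 6 worlds.

6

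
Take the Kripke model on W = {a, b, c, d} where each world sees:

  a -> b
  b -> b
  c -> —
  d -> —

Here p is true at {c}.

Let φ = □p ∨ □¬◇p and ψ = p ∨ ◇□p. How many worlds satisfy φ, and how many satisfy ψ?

For □p ∨ □¬◇p:
a: □p is F, □¬◇p is T. ✓
b: □p is F, □¬◇p is T. ✓
c: □p is T, □¬◇p is T. ✓
d: □p is T, □¬◇p is T. ✓
— 4 worlds.
For p ∨ ◇□p:
a: p is F, ◇□p is F. ✗
b: p is F, ◇□p is F. ✗
c: p is T, ◇□p is F. ✓
d: p is F, ◇□p is F. ✗
— 1 world.

4 and 1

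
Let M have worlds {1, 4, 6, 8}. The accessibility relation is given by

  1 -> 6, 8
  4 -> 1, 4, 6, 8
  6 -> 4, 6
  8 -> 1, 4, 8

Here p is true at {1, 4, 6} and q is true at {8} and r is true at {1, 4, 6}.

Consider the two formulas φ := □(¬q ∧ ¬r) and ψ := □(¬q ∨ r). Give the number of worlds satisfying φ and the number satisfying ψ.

0 and 1

For □(¬q ∧ ¬r):
1: successors {6, 8}; ¬q ∧ ¬r there: 6:F, 8:F. ✗
4: successors {1, 4, 6, 8}; ¬q ∧ ¬r there: 1:F, 4:F, 6:F, 8:F. ✗
6: successors {4, 6}; ¬q ∧ ¬r there: 4:F, 6:F. ✗
8: successors {1, 4, 8}; ¬q ∧ ¬r there: 1:F, 4:F, 8:F. ✗
— 0 worlds.
For □(¬q ∨ r):
1: successors {6, 8}; ¬q ∨ r there: 6:T, 8:F. ✗
4: successors {1, 4, 6, 8}; ¬q ∨ r there: 1:T, 4:T, 6:T, 8:F. ✗
6: successors {4, 6}; ¬q ∨ r there: 4:T, 6:T. ✓
8: successors {1, 4, 8}; ¬q ∨ r there: 1:T, 4:T, 8:F. ✗
— 1 world.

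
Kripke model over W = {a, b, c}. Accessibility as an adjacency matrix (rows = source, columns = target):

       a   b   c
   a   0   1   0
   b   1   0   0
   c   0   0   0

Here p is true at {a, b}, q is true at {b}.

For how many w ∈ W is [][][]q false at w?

1

a: successors {b}; [][]q there: b:T. ✓
b: successors {a}; [][]q there: a:F. ✗
c: no successors, so [][][]q holds vacuously. ✓
Satisfying worlds: {a, c}.
So [][][]q fails at the other 1 world.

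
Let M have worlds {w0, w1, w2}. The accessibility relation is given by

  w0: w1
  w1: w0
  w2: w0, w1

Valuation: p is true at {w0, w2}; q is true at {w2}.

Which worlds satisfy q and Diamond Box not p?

w0: q is F, Diamond Box not p is F. ✗
w1: q is F, Diamond Box not p is T. ✗
w2: q is T, Diamond Box not p is T. ✓

{w2}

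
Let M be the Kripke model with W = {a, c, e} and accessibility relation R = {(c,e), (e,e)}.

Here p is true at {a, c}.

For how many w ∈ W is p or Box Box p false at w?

a: p is T, Box Box p is T. ✓
c: p is T, Box Box p is F. ✓
e: p is F, Box Box p is F. ✗
Satisfying worlds: {a, c}.
So p or Box Box p fails at the other 1 world.

1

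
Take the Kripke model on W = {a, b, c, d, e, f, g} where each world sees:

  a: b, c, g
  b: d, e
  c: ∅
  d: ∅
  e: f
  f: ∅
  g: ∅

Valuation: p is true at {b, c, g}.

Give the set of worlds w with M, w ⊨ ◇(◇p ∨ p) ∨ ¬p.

a: ◇(◇p ∨ p) is T, ¬p is T. ✓
b: ◇(◇p ∨ p) is F, ¬p is F. ✗
c: ◇(◇p ∨ p) is F, ¬p is F. ✗
d: ◇(◇p ∨ p) is F, ¬p is T. ✓
e: ◇(◇p ∨ p) is F, ¬p is T. ✓
f: ◇(◇p ∨ p) is F, ¬p is T. ✓
g: ◇(◇p ∨ p) is F, ¬p is F. ✗

{a, d, e, f}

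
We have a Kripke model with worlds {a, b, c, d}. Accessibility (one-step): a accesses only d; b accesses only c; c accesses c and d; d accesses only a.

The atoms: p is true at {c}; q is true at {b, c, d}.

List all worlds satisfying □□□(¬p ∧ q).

{a}

a: successors {d}; □□(¬p ∧ q) there: d:T. ✓
b: successors {c}; □□(¬p ∧ q) there: c:F. ✗
c: successors {c, d}; □□(¬p ∧ q) there: c:F, d:T. ✗
d: successors {a}; □□(¬p ∧ q) there: a:F. ✗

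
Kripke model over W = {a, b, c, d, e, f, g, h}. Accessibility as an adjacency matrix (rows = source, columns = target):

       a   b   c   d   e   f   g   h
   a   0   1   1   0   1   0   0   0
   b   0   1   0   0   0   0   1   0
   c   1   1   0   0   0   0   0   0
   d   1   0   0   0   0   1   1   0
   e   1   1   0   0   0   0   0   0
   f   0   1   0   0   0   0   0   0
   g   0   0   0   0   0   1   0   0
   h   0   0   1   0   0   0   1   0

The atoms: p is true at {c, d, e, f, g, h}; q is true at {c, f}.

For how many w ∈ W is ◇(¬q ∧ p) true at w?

a: successors {b, c, e}; ¬q ∧ p there: b:F, c:F, e:T. ✓
b: successors {b, g}; ¬q ∧ p there: b:F, g:T. ✓
c: successors {a, b}; ¬q ∧ p there: a:F, b:F. ✗
d: successors {a, f, g}; ¬q ∧ p there: a:F, f:F, g:T. ✓
e: successors {a, b}; ¬q ∧ p there: a:F, b:F. ✗
f: successors {b}; ¬q ∧ p there: b:F. ✗
g: successors {f}; ¬q ∧ p there: f:F. ✗
h: successors {c, g}; ¬q ∧ p there: c:F, g:T. ✓
Satisfying worlds: {a, b, d, h}.

4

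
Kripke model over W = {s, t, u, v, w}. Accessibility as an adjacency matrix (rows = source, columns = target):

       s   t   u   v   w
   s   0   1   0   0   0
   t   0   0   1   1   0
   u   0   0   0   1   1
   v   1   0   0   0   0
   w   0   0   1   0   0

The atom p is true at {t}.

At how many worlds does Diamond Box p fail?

4

s: successors {t}; Box p there: t:F. ✗
t: successors {u, v}; Box p there: u:F, v:F. ✗
u: successors {v, w}; Box p there: v:F, w:F. ✗
v: successors {s}; Box p there: s:T. ✓
w: successors {u}; Box p there: u:F. ✗
Satisfying worlds: {v}.
So Diamond Box p fails at the other 4 worlds.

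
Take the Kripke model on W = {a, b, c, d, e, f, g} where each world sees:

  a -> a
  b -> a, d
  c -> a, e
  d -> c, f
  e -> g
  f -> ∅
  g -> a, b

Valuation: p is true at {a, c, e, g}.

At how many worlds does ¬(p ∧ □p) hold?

4

a: p ∧ □p is T. ✗
b: p ∧ □p is F. ✓
c: p ∧ □p is T. ✗
d: p ∧ □p is F. ✓
e: p ∧ □p is T. ✗
f: p ∧ □p is F. ✓
g: p ∧ □p is F. ✓
Satisfying worlds: {b, d, f, g}.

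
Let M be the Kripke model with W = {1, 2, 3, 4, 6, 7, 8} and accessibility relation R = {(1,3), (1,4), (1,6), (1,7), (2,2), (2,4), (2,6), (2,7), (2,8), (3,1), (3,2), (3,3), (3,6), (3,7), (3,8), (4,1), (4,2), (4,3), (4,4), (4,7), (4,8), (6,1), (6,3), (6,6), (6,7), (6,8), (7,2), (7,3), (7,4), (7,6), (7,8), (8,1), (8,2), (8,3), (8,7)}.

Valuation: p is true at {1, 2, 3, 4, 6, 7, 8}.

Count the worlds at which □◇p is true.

1: successors {3, 4, 6, 7}; ◇p there: 3:T, 4:T, 6:T, 7:T. ✓
2: successors {2, 4, 6, 7, 8}; ◇p there: 2:T, 4:T, 6:T, 7:T, 8:T. ✓
3: successors {1, 2, 3, 6, 7, 8}; ◇p there: 1:T, 2:T, 3:T, 6:T, 7:T, 8:T. ✓
4: successors {1, 2, 3, 4, 7, 8}; ◇p there: 1:T, 2:T, 3:T, 4:T, 7:T, 8:T. ✓
6: successors {1, 3, 6, 7, 8}; ◇p there: 1:T, 3:T, 6:T, 7:T, 8:T. ✓
7: successors {2, 3, 4, 6, 8}; ◇p there: 2:T, 3:T, 4:T, 6:T, 8:T. ✓
8: successors {1, 2, 3, 7}; ◇p there: 1:T, 2:T, 3:T, 7:T. ✓
Satisfying worlds: {1, 2, 3, 4, 6, 7, 8}.

7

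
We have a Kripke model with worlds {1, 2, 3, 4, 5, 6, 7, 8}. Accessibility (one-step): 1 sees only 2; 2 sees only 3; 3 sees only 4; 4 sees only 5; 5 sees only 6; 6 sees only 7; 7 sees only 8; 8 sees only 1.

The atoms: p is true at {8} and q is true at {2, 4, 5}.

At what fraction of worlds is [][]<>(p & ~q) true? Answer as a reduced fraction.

1/8

1: successors {2}; []<>(p & ~q) there: 2:F. ✗
2: successors {3}; []<>(p & ~q) there: 3:F. ✗
3: successors {4}; []<>(p & ~q) there: 4:F. ✗
4: successors {5}; []<>(p & ~q) there: 5:F. ✗
5: successors {6}; []<>(p & ~q) there: 6:T. ✓
6: successors {7}; []<>(p & ~q) there: 7:F. ✗
7: successors {8}; []<>(p & ~q) there: 8:F. ✗
8: successors {1}; []<>(p & ~q) there: 1:F. ✗
That's 1 of 8 worlds, so 1/8.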